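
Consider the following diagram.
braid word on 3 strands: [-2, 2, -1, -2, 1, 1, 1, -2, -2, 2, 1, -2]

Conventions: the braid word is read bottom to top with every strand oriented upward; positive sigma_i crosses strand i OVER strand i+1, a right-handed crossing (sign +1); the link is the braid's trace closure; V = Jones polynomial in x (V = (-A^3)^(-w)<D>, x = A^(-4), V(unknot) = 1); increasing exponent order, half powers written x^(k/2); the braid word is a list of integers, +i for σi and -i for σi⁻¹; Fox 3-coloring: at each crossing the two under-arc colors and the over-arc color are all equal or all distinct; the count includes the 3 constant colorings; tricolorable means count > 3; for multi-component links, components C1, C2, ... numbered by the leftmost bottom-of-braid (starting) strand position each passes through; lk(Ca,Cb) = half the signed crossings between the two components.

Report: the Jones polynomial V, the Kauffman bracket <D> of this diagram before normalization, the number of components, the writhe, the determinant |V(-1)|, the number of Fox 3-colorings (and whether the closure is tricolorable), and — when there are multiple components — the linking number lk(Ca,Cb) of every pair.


V = x^-2 + 2 + x^2
<D> = A^-8 + 2 + A^8 (w = 0)
3 components over 12 crossings, w = 0
lk(C1,C2): -1
lk(C1,C3) = 0
linking number lk(C2,C3) = +1
3 Fox colorings among 3^12, |V(-1)| = 4: not tricolorable
why: the word shrinks to σ1⁻¹ σ2⁻¹ σ1 σ1 σ1 σ2⁻¹ σ1 σ2⁻¹ after cancelling


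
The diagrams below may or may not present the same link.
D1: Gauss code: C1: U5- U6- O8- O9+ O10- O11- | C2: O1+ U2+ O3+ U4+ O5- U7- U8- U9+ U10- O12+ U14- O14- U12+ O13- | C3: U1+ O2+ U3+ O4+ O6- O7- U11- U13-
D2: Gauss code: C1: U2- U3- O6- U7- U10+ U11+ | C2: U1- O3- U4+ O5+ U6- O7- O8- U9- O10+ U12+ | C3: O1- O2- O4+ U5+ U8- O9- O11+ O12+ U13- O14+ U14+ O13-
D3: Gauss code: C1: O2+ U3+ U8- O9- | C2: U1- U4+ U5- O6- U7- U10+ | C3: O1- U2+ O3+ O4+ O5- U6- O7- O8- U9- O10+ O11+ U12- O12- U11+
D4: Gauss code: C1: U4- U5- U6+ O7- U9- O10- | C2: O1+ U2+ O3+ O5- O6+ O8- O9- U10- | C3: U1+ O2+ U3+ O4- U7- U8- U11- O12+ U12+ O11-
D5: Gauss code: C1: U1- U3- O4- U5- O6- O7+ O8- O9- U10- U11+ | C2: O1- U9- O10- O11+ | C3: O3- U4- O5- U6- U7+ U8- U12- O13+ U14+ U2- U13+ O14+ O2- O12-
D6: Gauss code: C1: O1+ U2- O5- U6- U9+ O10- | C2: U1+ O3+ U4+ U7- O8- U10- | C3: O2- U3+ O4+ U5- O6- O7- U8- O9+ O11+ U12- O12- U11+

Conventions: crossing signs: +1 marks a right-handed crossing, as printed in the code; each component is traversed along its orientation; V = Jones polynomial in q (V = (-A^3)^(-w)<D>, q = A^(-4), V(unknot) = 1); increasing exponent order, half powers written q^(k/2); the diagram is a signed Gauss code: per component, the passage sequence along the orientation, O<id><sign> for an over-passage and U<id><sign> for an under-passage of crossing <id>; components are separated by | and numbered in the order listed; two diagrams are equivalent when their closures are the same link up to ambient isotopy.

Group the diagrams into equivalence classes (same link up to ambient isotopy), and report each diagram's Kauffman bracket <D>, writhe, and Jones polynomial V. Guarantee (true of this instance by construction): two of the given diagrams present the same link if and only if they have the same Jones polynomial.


equivalence classes: {D1, D4} | {D2, D3, D6} | {D5}
D1 (bracket 2A^-6 + A^2 + A^10; 14 crossings at w = -2): V = q^-4 + q^-2 + 2
V(D2) = q^-3 + q^-2 + q^-1 + 1  (w -2, c 14, <D> = A^-6 + A^-2 + A^2 + A^6)
V(D3) = q^-3 + q^-2 + q^-1 + 1  (w -2, c 12, <D> = A^-6 + A^-2 + A^2 + A^6)
V(D4) = q^-4 + q^-2 + 2  (w -2, c 12, <D> = 2A^-6 + A^2 + A^10)
D5 (bracket A^-10 + 2A^-2 - A^2 + 2A^6 - A^10 + A^14; 14 crossings at w = -6): V = q^-8 - q^-7 + 2q^-6 - q^-5 + 2q^-4 + q^-2
V(D6) = q^-3 + q^-2 + q^-1 + 1  (w -2, c 12, <D> = A^-6 + A^-2 + A^2 + A^6)
observation: comparing 6 Jones polynomials yields 3 groups


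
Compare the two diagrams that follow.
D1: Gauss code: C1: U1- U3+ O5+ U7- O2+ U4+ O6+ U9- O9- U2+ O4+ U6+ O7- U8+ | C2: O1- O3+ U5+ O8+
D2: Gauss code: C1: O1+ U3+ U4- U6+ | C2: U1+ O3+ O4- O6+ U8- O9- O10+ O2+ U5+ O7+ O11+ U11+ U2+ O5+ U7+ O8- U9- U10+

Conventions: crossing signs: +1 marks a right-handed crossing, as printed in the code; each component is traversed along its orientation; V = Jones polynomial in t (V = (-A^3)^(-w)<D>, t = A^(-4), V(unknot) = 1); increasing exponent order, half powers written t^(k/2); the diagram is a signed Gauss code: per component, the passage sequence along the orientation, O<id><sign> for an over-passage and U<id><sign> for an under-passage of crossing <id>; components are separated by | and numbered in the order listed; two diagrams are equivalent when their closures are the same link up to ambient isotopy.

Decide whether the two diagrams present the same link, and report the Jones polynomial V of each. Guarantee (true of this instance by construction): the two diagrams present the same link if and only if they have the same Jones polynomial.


equivalent: yes
D1 (bracket -A^-17 + A^-13 - A^-9 + 2A^-5 + A^3; 9 crossings at w = +3): V = -t^(3/2) - 2t^(7/2) + t^(9/2) - t^(11/2) + t^(13/2)
D2 (bracket -A^-11 + A^-7 - A^-3 + 2A + A^9; 11 crossings at w = +5): V = -t^(3/2) - 2t^(7/2) + t^(9/2) - t^(11/2) + t^(13/2)
key observation: Reidemeister moves carry D1 (9 crossings) to D2 (11)


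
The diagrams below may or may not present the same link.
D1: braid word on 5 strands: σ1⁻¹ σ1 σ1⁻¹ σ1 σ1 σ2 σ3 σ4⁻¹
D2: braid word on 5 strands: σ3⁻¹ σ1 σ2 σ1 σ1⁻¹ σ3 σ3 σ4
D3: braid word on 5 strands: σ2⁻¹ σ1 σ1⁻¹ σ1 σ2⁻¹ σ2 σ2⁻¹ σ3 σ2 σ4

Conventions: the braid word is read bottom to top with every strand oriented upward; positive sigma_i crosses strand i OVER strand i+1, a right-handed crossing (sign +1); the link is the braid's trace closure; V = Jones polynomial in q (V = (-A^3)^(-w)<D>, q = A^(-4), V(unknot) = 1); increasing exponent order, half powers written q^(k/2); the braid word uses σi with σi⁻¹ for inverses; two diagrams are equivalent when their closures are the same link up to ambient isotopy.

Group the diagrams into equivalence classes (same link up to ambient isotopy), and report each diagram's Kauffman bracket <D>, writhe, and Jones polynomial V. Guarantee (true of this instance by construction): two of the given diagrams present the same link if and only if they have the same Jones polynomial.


classes: {D1, D2, D3}
V(D1) = 1  [8 crossings, <D> = A^6, w = +2]
V(D2) = 1  (w +4, c 8, <D> = A^12)
V(D3) = 1  [10 crossings, <D> = A^6, w = +2]
note: one V(q) for all 3 diagrams — one class (guaranteed)


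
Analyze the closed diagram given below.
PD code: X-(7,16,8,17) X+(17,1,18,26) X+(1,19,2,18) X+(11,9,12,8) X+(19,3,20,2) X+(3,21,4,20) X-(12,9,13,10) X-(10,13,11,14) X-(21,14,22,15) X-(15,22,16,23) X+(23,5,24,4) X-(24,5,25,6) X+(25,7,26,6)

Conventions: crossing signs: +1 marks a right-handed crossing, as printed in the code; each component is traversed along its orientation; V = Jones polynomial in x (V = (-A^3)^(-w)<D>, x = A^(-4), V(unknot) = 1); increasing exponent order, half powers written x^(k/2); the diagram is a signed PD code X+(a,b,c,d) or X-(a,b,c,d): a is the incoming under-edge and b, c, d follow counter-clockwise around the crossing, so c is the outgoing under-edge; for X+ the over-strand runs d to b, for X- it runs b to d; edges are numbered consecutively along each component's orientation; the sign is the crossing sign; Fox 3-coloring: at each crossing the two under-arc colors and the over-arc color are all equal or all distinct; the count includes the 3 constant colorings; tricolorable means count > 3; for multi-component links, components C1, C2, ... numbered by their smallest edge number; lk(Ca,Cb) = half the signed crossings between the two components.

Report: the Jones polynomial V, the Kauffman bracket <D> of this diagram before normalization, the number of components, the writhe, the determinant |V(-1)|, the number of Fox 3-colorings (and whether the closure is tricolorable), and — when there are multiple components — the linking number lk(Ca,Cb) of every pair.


V(x) = -x^-2 + 2x^-1 - 2 + 4x - 4x^2 + 4x^3 - 3x^4 + 2x^5 - x^6
bracket: A^-21 - 2A^-17 + 3A^-13 - 4A^-9 + 4A^-5 - 4A^-1 + 2A^3 - 2A^7 + A^11, w = +1
1 component, writhe +1, over 13 crossings
det 23, colorings 3 of 3^13 — not tricolorable
observation: the span of V is 8, forcing >= 8 crossings in any diagram


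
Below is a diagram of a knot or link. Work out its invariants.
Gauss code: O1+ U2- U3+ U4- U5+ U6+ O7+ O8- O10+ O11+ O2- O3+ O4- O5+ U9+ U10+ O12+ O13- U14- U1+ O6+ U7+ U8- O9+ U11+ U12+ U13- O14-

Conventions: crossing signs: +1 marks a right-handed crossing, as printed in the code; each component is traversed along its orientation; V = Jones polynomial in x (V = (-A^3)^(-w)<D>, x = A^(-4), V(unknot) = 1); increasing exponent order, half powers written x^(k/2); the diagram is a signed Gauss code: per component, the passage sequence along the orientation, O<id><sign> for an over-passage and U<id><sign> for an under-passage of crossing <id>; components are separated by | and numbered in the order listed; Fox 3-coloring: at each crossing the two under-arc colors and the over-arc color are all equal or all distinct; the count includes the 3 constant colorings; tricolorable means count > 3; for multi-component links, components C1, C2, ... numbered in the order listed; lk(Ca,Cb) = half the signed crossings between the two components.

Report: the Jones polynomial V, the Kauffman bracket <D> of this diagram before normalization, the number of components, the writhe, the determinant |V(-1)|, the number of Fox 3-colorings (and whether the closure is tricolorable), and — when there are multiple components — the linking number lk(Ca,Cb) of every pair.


V(x) = x + x^3 - x^4
bracket: -A^-4 + 1 + A^8, w = +4
1 component, writhe +4, over 14 crossings
det 3, colorings 9 of 3^14 — tricolorable
observation: w = +4 (over 14 crossings) is diagram-only; (-A^3)^(-4) removes it from V


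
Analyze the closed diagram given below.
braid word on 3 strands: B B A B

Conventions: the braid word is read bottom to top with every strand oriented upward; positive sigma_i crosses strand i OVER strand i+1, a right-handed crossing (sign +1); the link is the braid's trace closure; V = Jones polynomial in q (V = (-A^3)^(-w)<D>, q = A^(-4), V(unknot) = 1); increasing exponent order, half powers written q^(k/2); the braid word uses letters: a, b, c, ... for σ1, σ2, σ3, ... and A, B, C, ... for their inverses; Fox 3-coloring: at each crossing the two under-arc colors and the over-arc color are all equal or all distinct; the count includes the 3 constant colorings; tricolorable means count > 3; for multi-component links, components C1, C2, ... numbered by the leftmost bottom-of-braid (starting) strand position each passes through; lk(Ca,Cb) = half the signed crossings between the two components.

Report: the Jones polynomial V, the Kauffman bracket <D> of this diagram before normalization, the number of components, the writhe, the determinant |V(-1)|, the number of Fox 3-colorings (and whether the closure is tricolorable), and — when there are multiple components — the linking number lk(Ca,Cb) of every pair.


V(q) = -q^-4 + q^-3 + q^-1
bracket: A^-8 + 1 - A^4, w = -4
1 component, writhe -4, over 4 crossings
det 3, colorings 9 of 3^4 — tricolorable
observation: the span of V is 3, forcing >= 3 crossings in any diagram


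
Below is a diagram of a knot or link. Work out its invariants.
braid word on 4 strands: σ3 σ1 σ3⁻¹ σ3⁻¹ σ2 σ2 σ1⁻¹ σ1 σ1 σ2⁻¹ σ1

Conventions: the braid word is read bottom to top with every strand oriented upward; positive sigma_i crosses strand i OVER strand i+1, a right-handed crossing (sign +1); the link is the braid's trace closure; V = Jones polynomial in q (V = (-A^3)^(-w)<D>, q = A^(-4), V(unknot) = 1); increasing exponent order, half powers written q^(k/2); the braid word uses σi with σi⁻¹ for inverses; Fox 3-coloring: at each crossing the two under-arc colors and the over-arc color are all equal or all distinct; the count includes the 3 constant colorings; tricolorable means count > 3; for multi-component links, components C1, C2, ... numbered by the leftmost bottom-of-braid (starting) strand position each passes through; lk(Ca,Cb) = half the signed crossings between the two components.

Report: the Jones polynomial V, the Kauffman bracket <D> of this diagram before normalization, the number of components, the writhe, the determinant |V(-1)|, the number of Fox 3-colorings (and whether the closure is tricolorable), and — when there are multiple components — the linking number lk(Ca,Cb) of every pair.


V = q - q^2 + 2q^3 - q^4 + q^5 - q^6
<D> = A^-15 - A^-11 + A^-7 - 2A^-3 + A - A^5 (w = +3)
1 component over 11 crossings, w = +3
3 Fox colorings among 3^11, |V(-1)| = 7: not tricolorable
why: w = +3 (over 11 crossings) is diagram-only; (-A^3)^(-3) removes it from V


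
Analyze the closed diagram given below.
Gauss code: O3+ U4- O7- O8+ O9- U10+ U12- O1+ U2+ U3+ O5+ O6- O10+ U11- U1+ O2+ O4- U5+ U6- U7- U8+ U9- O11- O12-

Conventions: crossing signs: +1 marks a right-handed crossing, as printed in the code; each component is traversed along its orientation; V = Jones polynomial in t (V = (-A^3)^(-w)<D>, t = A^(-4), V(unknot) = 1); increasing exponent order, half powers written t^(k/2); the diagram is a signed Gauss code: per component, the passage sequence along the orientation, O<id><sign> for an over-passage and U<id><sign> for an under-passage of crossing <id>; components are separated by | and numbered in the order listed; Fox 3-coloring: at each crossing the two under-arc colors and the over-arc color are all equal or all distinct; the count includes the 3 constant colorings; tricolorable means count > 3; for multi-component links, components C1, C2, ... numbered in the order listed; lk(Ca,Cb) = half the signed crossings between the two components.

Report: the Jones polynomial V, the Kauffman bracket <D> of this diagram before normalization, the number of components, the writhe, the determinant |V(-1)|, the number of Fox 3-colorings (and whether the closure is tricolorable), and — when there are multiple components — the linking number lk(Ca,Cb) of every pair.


V(t) = -t^-3 + t^-2 - t^-1 + 3 - t + t^2 - t^3
bracket: -A^-12 + A^-8 - A^-4 + 3 - A^4 + A^8 - A^12, w = 0
1 component, writhe 0, over 12 crossings
det 9, colorings 27 of 3^12 — tricolorable
observation: det 9 = |V(-1)|; divisible by 3, so tricolorable


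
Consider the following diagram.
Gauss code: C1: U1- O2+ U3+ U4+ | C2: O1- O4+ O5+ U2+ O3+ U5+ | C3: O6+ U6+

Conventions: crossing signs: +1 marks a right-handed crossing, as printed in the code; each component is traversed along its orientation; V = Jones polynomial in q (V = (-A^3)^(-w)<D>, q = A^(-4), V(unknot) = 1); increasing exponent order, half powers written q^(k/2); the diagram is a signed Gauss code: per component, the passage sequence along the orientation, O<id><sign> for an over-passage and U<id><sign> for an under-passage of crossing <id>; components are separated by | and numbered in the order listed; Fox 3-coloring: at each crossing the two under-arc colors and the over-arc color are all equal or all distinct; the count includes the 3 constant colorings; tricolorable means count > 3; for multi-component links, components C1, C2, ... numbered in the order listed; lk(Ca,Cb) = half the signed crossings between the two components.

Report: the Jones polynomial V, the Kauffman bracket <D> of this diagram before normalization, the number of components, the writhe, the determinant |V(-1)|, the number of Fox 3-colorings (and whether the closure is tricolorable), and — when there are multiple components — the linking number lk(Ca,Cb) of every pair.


V(q) = 1 + q + q^2 + q^3
bracket: 1 + A^4 + A^8 + A^12, w = +4
3 components, writhe +4, over 6 crossings
lk(C1,C2) = +1
linking number lk(C1,C3) = 0
lk(C2,C3): 0
det 0, colorings 9 of 3^6 — tricolorable
observation: |V(-1)| = 0: so tricolorable, since 3 divides 0


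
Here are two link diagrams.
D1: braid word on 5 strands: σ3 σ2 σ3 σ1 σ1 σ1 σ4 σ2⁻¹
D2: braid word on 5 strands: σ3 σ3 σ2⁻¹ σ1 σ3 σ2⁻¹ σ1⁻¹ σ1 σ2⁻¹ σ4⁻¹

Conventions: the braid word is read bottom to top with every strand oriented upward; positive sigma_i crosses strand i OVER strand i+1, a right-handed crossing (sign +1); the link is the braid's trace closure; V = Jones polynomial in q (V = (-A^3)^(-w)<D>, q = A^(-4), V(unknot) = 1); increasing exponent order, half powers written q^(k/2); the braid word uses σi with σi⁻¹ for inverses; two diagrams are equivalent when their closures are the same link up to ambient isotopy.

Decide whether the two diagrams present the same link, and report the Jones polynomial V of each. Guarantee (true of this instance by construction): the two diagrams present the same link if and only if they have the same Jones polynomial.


same link: no
V(D1) = q + q^3 - q^4  [8 crossings, <D> = -A^2 + A^6 + A^14, w = +6]
V(D2) = -q^-3 + 2q^-2 - 2q^-1 + 3 - 2q + 2q^2 - q^3  [10 crossings, <D> = -A^-12 + 2A^-8 - 2A^-4 + 3 - 2A^4 + 2A^8 - A^12, w = 0]
insight: V(q) takes 2 values over 2 diagrams, fixing the grouping


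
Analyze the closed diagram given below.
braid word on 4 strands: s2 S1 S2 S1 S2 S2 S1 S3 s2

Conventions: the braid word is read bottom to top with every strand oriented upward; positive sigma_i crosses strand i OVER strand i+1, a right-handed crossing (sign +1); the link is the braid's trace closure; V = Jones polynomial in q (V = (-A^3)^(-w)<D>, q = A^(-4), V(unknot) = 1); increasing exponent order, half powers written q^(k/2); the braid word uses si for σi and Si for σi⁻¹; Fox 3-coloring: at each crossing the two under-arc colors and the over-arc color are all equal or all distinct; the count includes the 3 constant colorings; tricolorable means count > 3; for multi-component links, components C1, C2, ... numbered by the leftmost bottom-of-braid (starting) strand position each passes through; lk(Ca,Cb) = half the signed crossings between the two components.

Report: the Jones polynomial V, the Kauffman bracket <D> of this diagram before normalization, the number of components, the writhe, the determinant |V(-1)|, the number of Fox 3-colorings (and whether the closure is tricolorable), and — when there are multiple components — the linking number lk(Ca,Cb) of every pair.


Jones polynomial: V(q) = -q^-6 + q^-5 - q^-4 + 2q^-3 - q^-2 + q^-1
<D> = -A^-11 + A^-7 - 2A^-3 + A - A^5 + A^9; writhe -5
components 1, writhe -5 (9 crossings)
3-colorings: 3 of 3^9, det 7 — not tricolorable
note: det 7 = |V(-1)|; not divisible by 3, so not tricolorable


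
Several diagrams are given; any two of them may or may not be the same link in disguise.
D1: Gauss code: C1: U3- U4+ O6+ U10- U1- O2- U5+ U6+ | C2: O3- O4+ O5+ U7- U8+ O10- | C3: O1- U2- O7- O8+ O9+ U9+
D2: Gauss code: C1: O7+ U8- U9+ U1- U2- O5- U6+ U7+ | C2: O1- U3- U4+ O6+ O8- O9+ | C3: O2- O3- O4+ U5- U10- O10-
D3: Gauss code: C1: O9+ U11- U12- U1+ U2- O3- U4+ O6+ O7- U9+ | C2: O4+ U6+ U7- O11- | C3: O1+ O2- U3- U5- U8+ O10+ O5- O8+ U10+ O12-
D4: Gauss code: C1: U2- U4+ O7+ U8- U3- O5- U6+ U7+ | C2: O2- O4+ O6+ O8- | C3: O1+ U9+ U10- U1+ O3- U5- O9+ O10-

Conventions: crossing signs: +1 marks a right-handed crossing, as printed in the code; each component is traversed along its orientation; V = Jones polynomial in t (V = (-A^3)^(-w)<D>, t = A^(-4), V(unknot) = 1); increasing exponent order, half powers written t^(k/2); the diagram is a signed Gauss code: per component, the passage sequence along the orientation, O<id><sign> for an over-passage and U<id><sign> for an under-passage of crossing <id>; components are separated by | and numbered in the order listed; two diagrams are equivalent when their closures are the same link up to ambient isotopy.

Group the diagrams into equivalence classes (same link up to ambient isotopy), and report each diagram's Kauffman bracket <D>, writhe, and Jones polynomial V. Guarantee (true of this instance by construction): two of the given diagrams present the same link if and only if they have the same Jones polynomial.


grouping into links: {D1, D2, D3, D4}
V(D1) = t^-3 + t^-2 + t^-1 + 1  (w 0, c 10, <D> = 1 + A^4 + A^8 + A^12)
V(D2) = t^-3 + t^-2 + t^-1 + 1  (w -2, c 10, <D> = A^-6 + A^-2 + A^2 + A^6)
D3 (bracket 1 + A^4 + A^8 + A^12; 12 crossings at w = 0): V = t^-3 + t^-2 + t^-1 + 1
V(D4) = t^-3 + t^-2 + t^-1 + 1  [10 crossings, <D> = 1 + A^4 + A^8 + A^12, w = 0]
why: one V(t) for all 4 diagrams — one class (guaranteed)


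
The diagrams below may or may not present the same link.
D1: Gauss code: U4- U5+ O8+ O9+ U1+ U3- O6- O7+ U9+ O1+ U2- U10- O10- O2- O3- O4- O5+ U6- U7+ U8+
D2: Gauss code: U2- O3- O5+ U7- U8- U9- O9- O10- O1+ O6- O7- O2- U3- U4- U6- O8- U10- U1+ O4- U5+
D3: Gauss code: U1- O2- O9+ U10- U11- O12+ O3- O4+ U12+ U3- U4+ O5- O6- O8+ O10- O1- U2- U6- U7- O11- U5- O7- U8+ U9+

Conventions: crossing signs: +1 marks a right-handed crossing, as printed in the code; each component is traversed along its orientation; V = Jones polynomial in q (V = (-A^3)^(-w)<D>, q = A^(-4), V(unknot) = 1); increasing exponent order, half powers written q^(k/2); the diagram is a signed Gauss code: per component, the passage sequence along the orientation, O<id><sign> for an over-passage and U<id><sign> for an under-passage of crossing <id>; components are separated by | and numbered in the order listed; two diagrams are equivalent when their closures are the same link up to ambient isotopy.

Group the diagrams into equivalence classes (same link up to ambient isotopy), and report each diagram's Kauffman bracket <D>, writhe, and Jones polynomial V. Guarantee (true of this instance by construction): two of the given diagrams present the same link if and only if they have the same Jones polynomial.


equivalence classes: {D1} | {D2, D3}
D1 (bracket 1; 10 crossings at w = 0): V = 1
V(D2) = -q^-6 + q^-5 - q^-4 + 2q^-3 - q^-2 + q^-1  (w -6, c 10, <D> = A^-14 - A^-10 + 2A^-6 - A^-2 + A^2 - A^6)
V(D3) = -q^-6 + q^-5 - q^-4 + 2q^-3 - q^-2 + q^-1  [12 crossings, <D> = A^-8 - A^-4 + 2 - A^4 + A^8 - A^12, w = -4]
key observation: V(q) takes 2 values over 3 diagrams, fixing the grouping


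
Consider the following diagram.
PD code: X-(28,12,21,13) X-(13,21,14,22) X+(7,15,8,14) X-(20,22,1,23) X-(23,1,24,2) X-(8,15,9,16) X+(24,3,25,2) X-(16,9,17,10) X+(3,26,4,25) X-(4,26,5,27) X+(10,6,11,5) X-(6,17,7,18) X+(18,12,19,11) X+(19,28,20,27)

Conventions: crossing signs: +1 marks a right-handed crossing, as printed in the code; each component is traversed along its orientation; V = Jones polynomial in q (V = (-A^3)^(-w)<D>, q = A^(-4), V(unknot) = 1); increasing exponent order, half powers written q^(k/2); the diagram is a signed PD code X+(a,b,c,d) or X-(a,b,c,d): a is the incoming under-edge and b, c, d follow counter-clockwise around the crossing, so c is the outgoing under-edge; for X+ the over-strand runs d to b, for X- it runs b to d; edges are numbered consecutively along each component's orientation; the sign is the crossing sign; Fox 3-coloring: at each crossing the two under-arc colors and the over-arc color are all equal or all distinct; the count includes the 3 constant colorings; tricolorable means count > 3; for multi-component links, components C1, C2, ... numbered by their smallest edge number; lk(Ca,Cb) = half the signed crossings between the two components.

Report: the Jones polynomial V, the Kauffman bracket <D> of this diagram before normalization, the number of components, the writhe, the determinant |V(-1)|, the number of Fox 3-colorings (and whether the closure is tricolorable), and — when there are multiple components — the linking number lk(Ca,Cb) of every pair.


V = -q^(-9/2) + q^(-7/2) - 2q^(-5/2) + 2q^(-3/2) - 2q^(-1/2) + q^(1/2) - q^(3/2)
<D> = -A^-12 + A^-8 - 2A^-4 + 2 - 2A^4 + A^8 - A^12 (w = -2)
2 components over 14 crossings, w = -2
lk(C1,C2): -1
3 Fox colorings among 3^14, |V(-1)| = 10: not tricolorable
why: the 1 component pair carries total linking -1


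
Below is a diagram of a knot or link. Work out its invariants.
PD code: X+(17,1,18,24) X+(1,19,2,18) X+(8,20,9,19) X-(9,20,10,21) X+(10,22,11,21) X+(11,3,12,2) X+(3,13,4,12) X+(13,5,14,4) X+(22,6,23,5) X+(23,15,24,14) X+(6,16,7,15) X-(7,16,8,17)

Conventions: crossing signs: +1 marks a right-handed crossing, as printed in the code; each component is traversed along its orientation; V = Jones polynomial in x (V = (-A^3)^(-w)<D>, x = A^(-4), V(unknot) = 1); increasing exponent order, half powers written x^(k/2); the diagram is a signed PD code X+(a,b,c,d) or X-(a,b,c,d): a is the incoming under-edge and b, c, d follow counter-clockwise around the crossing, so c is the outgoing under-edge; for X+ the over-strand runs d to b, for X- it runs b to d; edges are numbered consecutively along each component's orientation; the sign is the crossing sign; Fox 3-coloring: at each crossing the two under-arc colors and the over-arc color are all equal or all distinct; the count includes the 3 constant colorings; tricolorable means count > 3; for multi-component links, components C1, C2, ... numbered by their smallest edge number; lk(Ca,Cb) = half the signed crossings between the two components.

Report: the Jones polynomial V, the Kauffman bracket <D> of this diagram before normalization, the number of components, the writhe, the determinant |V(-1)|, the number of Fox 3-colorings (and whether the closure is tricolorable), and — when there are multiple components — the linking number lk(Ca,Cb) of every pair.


Jones polynomial: V(x) = x^3 + x^5 - x^8
<D> = -A^-8 + A^4 + A^12; writhe +8
components 1, writhe +8 (12 crossings)
3-colorings: 9 of 3^12, det 3 — tricolorable
note: the span of V is 5, forcing >= 5 crossings in any diagram


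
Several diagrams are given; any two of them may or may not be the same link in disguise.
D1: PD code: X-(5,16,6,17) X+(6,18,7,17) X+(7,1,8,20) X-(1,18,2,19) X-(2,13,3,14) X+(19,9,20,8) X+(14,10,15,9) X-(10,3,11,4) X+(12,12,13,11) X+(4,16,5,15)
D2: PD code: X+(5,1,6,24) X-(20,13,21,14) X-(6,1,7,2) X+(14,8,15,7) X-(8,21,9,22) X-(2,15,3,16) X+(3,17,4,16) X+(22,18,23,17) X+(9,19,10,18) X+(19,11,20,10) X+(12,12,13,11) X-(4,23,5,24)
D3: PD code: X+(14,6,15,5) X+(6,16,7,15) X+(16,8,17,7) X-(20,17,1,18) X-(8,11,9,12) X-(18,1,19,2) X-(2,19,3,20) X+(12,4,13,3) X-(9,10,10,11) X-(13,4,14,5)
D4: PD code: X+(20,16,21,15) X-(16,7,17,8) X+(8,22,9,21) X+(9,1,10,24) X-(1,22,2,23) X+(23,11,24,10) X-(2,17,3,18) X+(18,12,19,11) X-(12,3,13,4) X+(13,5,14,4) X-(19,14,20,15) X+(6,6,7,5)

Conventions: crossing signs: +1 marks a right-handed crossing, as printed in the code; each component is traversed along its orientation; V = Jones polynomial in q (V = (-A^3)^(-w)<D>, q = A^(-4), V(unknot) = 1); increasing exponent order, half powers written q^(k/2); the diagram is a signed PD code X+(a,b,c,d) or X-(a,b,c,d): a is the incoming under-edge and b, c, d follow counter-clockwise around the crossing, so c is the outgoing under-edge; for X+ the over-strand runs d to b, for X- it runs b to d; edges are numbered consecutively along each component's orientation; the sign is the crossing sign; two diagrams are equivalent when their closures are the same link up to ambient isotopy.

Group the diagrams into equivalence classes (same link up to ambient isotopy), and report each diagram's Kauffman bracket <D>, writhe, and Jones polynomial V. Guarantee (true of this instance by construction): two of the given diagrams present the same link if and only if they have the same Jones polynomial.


classes: {D1, D4} | {D2} | {D3}
V(D1) = q^-2 - q^-1 + 2 - 2q + q^2 - q^3 + q^4  [10 crossings, <D> = A^-10 - A^-6 + A^-2 - 2A^2 + 2A^6 - A^10 + A^14, w = +2]
D2 (bracket A^6; 12 crossings at w = +2): V = 1
V(D3) = -q^-3 + q^-2 - q^-1 + 3 - q + q^2 - q^3  (w -2, c 10, <D> = -A^-18 + A^-14 - A^-10 + 3A^-6 - A^-2 + A^2 - A^6)
V(D4) = q^-2 - q^-1 + 2 - 2q + q^2 - q^3 + q^4  (w +2, c 12, <D> = A^-10 - A^-6 + A^-2 - 2A^2 + 2A^6 - A^10 + A^14)
note: 3 classes among 4 diagrams; unequal V(q) rules out equality


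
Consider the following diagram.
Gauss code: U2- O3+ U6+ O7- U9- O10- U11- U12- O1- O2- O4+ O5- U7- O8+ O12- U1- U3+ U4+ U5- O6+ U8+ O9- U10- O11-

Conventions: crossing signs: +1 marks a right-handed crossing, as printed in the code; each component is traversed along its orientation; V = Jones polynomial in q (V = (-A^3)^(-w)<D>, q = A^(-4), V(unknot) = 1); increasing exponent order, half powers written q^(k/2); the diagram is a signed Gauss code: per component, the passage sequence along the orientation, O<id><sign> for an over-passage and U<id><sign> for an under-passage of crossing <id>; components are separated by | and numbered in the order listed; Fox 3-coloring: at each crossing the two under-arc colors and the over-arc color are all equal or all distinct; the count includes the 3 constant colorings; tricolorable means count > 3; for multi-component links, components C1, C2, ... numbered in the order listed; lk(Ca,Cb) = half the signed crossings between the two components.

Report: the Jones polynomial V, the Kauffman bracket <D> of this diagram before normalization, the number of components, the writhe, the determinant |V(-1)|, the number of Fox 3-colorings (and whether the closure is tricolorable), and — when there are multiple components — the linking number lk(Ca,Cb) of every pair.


Jones polynomial: V(q) = -q^-8 + 2q^-7 - 3q^-6 + 4q^-5 - 5q^-4 + 5q^-3 - 3q^-2 + 3q^-1 - 1
<D> = -A^-12 + 3A^-8 - 3A^-4 + 5 - 5A^4 + 4A^8 - 3A^12 + 2A^16 - A^20; writhe -4
components 1, writhe -4 (12 crossings)
3-colorings: 9 of 3^12, det 27 — tricolorable
note: det 27 = |V(-1)|; divisible by 3, so tricolorable


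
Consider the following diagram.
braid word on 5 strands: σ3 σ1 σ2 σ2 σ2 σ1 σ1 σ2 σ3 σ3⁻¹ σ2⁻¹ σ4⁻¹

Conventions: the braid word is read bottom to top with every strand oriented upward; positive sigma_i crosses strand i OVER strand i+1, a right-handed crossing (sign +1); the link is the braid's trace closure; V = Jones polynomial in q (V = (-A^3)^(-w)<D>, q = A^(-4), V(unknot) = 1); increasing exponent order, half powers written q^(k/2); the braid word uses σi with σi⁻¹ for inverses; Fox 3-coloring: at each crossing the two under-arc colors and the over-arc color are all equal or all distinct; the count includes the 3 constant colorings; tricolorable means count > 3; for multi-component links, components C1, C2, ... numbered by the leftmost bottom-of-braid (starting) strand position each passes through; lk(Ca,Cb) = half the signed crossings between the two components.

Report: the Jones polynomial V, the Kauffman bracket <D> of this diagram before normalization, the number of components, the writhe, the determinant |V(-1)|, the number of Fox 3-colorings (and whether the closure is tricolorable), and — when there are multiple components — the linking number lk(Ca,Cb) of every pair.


V = q^2 + 2q^4 - 2q^5 + q^6 - 2q^7 + q^8
<D> = A^-14 - 2A^-10 + A^-6 - 2A^-2 + 2A^2 + A^10 (w = +6)
1 component over 12 crossings, w = +6
27 Fox colorings among 3^12, |V(-1)| = 9: tricolorable
why: V spans 6 powers of q: at least 6 crossings in any diagram


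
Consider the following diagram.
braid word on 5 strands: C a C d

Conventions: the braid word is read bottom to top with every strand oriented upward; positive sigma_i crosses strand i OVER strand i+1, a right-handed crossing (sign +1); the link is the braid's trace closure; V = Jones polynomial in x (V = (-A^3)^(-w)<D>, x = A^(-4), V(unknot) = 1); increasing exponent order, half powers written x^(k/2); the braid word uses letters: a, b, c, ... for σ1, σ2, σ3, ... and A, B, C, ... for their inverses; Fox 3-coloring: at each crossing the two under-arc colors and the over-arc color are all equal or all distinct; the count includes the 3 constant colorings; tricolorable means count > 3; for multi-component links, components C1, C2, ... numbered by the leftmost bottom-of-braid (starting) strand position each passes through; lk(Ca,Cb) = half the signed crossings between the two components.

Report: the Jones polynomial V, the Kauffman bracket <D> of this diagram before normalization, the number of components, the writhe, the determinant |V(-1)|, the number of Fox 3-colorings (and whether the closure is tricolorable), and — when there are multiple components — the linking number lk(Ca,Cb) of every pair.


Jones polynomial: V(x) = x^-3 + x^-2 + x^-1 + 1
<D> = 1 + A^4 + A^8 + A^12; writhe 0
components 3, writhe 0 (4 crossings)
linking number lk(C1,C2) = 0
lk(C1,C3): 0
lk(C2,C3) = -1
3-colorings: 9 of 3^4, det 0 — tricolorable
note: w = 0 (over 4 crossings) is diagram-only; (-A^3)^(0) removes it from V


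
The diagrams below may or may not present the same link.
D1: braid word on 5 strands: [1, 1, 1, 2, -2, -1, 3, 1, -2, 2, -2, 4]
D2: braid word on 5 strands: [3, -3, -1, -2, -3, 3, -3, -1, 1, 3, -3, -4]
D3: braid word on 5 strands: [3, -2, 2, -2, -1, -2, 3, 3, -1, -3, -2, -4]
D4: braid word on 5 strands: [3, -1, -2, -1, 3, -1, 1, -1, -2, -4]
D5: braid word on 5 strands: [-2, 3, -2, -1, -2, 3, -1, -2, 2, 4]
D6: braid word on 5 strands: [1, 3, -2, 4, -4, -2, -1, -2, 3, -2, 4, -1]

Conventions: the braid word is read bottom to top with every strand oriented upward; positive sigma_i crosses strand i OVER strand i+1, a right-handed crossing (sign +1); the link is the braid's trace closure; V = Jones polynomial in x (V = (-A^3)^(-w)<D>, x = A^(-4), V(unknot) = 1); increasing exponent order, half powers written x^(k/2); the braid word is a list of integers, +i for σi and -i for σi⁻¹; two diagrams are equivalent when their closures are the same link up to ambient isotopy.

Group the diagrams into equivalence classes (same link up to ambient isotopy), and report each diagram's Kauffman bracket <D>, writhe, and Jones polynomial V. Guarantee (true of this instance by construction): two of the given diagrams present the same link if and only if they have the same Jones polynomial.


classes: {D1} | {D2} | {D3, D4, D5, D6}
V(D1) = x + x^3 - x^4  [12 crossings, <D> = -A^-4 + 1 + A^8, w = +4]
V(D2) = 1  [12 crossings, <D> = A^-12, w = -4]
V(D3) = x^-5 - 2x^-4 + 2x^-3 - 2x^-2 + 2x^-1 - 1 + x  (w -4, c 12, <D> = A^-16 - A^-12 + 2A^-8 - 2A^-4 + 2 - 2A^4 + A^8)
D4 (bracket A^-16 - A^-12 + 2A^-8 - 2A^-4 + 2 - 2A^4 + A^8; 10 crossings at w = -4): V = x^-5 - 2x^-4 + 2x^-3 - 2x^-2 + 2x^-1 - 1 + x
V(D5) = x^-5 - 2x^-4 + 2x^-3 - 2x^-2 + 2x^-1 - 1 + x  [10 crossings, <D> = A^-10 - A^-6 + 2A^-2 - 2A^2 + 2A^6 - 2A^10 + A^14, w = -2]
D6 (bracket A^-10 - A^-6 + 2A^-2 - 2A^2 + 2A^6 - 2A^10 + A^14; 12 crossings at w = -2): V = x^-5 - 2x^-4 + 2x^-3 - 2x^-2 + 2x^-1 - 1 + x
note: 3 values of V(x) split the 6 diagrams


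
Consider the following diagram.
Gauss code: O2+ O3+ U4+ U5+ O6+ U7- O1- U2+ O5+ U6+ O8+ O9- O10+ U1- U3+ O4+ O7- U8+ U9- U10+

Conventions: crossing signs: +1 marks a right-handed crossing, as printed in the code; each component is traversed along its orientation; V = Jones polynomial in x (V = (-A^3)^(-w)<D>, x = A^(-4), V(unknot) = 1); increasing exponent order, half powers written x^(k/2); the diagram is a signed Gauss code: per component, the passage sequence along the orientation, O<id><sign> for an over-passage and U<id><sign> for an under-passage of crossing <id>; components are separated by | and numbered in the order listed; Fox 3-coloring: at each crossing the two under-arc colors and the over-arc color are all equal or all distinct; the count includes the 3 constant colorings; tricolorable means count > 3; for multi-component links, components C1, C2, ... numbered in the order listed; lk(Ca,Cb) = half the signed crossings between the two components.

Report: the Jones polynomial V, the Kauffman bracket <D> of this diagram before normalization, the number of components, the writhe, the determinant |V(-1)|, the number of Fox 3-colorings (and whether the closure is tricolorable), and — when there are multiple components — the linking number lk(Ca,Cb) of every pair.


V(x) = 2x - 2x^2 + 3x^3 - 3x^4 + 2x^5 - 2x^6 + x^7
bracket: A^-16 - 2A^-12 + 2A^-8 - 3A^-4 + 3 - 2A^4 + 2A^8, w = +4
1 component, writhe +4, over 10 crossings
det 15, colorings 9 of 3^10 — tricolorable
observation: w = +4 shifts under R1 moves; the (-A^3)^(-4) factor cancels that in V


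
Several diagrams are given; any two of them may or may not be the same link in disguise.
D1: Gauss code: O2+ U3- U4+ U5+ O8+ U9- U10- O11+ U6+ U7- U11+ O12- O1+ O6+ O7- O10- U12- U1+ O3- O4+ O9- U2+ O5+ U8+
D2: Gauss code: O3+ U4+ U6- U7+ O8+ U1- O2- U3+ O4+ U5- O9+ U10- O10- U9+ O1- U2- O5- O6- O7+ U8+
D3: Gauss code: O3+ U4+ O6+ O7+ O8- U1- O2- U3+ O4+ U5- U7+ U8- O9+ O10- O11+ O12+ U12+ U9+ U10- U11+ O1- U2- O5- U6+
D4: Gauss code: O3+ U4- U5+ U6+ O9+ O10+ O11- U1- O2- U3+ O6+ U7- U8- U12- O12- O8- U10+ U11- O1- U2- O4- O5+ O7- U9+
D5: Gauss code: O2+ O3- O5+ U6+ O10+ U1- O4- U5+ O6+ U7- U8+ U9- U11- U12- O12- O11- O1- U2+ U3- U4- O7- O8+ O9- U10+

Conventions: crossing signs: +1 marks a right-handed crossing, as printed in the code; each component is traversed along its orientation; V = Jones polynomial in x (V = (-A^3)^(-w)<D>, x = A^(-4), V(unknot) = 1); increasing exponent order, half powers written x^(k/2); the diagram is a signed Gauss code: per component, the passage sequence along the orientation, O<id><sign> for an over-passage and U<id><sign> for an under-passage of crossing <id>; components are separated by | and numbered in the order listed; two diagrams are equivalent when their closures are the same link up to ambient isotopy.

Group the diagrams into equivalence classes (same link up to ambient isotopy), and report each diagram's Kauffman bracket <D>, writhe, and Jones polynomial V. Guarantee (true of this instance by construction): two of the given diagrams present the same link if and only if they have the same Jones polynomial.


equivalence classes: {D1} | {D2, D3, D4, D5}
D1 (bracket -A^-10 + A^-6 + A^2; 12 crossings at w = +2): V = x + x^3 - x^4
V(D2) = -x^-3 + 2x^-2 - 2x^-1 + 3 - 2x + 2x^2 - x^3  [10 crossings, <D> = -A^-12 + 2A^-8 - 2A^-4 + 3 - 2A^4 + 2A^8 - A^12, w = 0]
V(D3) = -x^-3 + 2x^-2 - 2x^-1 + 3 - 2x + 2x^2 - x^3  (w +2, c 12, <D> = -A^-6 + 2A^-2 - 2A^2 + 3A^6 - 2A^10 + 2A^14 - A^18)
V(D4) = -x^-3 + 2x^-2 - 2x^-1 + 3 - 2x + 2x^2 - x^3  (w -2, c 12, <D> = -A^-18 + 2A^-14 - 2A^-10 + 3A^-6 - 2A^-2 + 2A^2 - A^6)
V(D5) = -x^-3 + 2x^-2 - 2x^-1 + 3 - 2x + 2x^2 - x^3  [12 crossings, <D> = -A^-18 + 2A^-14 - 2A^-10 + 3A^-6 - 2A^-2 + 2A^2 - A^6, w = -2]
observation: 2 values of V(x) split the 5 diagrams


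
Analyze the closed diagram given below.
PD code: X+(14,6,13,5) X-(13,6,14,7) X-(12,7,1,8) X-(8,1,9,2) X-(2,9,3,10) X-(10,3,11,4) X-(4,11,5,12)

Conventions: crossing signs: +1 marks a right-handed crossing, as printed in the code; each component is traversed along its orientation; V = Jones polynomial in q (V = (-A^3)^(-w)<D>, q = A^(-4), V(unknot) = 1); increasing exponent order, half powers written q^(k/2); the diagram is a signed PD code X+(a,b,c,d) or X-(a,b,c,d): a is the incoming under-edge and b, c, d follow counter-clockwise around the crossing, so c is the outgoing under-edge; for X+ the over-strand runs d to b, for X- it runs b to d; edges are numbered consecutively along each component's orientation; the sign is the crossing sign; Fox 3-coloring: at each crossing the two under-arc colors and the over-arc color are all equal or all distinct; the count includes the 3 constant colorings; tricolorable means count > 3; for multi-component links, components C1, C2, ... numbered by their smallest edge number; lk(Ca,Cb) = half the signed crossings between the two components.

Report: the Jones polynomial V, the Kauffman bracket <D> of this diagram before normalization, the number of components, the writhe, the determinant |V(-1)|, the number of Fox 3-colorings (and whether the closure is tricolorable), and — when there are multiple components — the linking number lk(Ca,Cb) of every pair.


V(q) = q^(-15/2) - q^(-7/2) - q^(-5/2) - q^(-3/2)
bracket: A^-9 + A^-5 + A^-1 - A^15, w = -5
2 components, writhe -5, over 7 crossings
lk(C1,C2) = 0
det 0, colorings 9 of 3^7 — tricolorable
observation: |V(-1)| = 0: so tricolorable, since 3 divides 0
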